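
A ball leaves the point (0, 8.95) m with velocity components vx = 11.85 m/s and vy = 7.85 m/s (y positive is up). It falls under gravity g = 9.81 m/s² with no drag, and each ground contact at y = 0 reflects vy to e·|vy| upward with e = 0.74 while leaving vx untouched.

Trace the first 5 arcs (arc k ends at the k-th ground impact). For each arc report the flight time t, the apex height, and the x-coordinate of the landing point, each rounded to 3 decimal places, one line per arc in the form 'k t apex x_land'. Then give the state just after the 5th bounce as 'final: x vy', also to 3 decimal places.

1 2.370 12.091 28.087
2 2.324 6.621 55.622
3 1.719 3.626 75.999
4 1.272 1.985 91.077
5 0.942 1.087 102.235
final: 102.235 3.418

Arc 1: start y=8.950, vy=7.850 → t=2.370, apex=12.091, x_land=28.087, impact vy=-15.402
  bounce: vy ← 0.74·15.402 = 11.397
Arc 2: start y=0.000, vy=11.397 → t=2.324, apex=6.621, x_land=55.622, impact vy=-11.397
  bounce: vy ← 0.74·11.397 = 8.434
Arc 3: start y=0.000, vy=8.434 → t=1.719, apex=3.626, x_land=75.999, impact vy=-8.434
  bounce: vy ← 0.74·8.434 = 6.241
Arc 4: start y=0.000, vy=6.241 → t=1.272, apex=1.985, x_land=91.077, impact vy=-6.241
  bounce: vy ← 0.74·6.241 = 4.619
Arc 5: start y=0.000, vy=4.619 → t=0.942, apex=1.087, x_land=102.235, impact vy=-4.619
  bounce: vy ← 0.74·4.619 = 3.418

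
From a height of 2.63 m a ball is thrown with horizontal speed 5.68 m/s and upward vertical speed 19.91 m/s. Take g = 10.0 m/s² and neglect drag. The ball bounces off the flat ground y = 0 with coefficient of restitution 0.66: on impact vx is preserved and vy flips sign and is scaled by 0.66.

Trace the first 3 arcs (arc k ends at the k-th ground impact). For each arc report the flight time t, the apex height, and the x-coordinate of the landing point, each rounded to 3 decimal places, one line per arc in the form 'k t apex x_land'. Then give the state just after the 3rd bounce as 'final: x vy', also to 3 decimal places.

1 4.110 22.450 23.345
2 2.797 9.779 39.232
3 1.846 4.260 49.718
final: 49.718 6.092

Arc 1: start y=2.630, vy=19.910 → t=4.110, apex=22.450, x_land=23.345, impact vy=-21.190
  bounce: vy ← 0.66·21.190 = 13.985
Arc 2: start y=0.000, vy=13.985 → t=2.797, apex=9.779, x_land=39.232, impact vy=-13.985
  bounce: vy ← 0.66·13.985 = 9.230
Arc 3: start y=0.000, vy=9.230 → t=1.846, apex=4.260, x_land=49.718, impact vy=-9.230
  bounce: vy ← 0.66·9.230 = 6.092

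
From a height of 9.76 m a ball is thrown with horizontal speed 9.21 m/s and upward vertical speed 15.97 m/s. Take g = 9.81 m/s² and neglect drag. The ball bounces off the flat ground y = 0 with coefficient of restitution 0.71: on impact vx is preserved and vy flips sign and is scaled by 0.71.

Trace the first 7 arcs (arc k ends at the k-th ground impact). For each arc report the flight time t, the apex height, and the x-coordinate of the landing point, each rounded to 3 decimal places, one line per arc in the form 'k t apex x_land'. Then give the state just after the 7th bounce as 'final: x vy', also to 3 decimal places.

1 3.782 22.759 34.832
2 3.059 11.473 63.003
3 2.172 5.783 83.005
4 1.542 2.915 97.206
5 1.095 1.470 107.289
6 0.777 0.741 114.448
7 0.552 0.373 119.530
final: 119.530 1.922

Arc 1: start y=9.760, vy=15.970 → t=3.782, apex=22.759, x_land=34.832, impact vy=-21.131
  bounce: vy ← 0.71·21.131 = 15.003
Arc 2: start y=0.000, vy=15.003 → t=3.059, apex=11.473, x_land=63.003, impact vy=-15.003
  bounce: vy ← 0.71·15.003 = 10.652
Arc 3: start y=0.000, vy=10.652 → t=2.172, apex=5.783, x_land=83.005, impact vy=-10.652
  bounce: vy ← 0.71·10.652 = 7.563
Arc 4: start y=0.000, vy=7.563 → t=1.542, apex=2.915, x_land=97.206, impact vy=-7.563
  bounce: vy ← 0.71·7.563 = 5.370
Arc 5: start y=0.000, vy=5.370 → t=1.095, apex=1.470, x_land=107.289, impact vy=-5.370
  bounce: vy ← 0.71·5.370 = 3.813
Arc 6: start y=0.000, vy=3.813 → t=0.777, apex=0.741, x_land=114.448, impact vy=-3.813
  bounce: vy ← 0.71·3.813 = 2.707
Arc 7: start y=0.000, vy=2.707 → t=0.552, apex=0.373, x_land=119.530, impact vy=-2.707
  bounce: vy ← 0.71·2.707 = 1.922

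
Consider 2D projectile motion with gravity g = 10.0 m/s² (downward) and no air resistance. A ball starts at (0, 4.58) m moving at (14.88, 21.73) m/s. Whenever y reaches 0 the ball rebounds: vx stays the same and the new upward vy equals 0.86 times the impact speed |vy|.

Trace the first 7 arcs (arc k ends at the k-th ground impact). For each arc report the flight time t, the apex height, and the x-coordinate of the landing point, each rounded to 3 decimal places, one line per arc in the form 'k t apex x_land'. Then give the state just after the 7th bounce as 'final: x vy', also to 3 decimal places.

Arc 1: start y=4.580, vy=21.730 → t=4.547, apex=28.190, x_land=67.666, impact vy=-23.744
  bounce: vy ← 0.86·23.744 = 20.420
Arc 2: start y=0.000, vy=20.420 → t=4.084, apex=20.849, x_land=128.436, impact vy=-20.420
  bounce: vy ← 0.86·20.420 = 17.561
Arc 3: start y=0.000, vy=17.561 → t=3.512, apex=15.420, x_land=180.698, impact vy=-17.561
  bounce: vy ← 0.86·17.561 = 15.103
Arc 4: start y=0.000, vy=15.103 → t=3.021, apex=11.405, x_land=225.644, impact vy=-15.103
  bounce: vy ← 0.86·15.103 = 12.988
Arc 5: start y=0.000, vy=12.988 → t=2.598, apex=8.435, x_land=264.297, impact vy=-12.988
  bounce: vy ← 0.86·12.988 = 11.170
Arc 6: start y=0.000, vy=11.170 → t=2.234, apex=6.238, x_land=297.539, impact vy=-11.170
  bounce: vy ← 0.86·11.170 = 9.606
Arc 7: start y=0.000, vy=9.606 → t=1.921, apex=4.614, x_land=326.127, impact vy=-9.606
  bounce: vy ← 0.86·9.606 = 8.261

1 4.547 28.190 67.666
2 4.084 20.849 128.436
3 3.512 15.420 180.698
4 3.021 11.405 225.644
5 2.598 8.435 264.297
6 2.234 6.238 297.539
7 1.921 4.614 326.127
final: 326.127 8.261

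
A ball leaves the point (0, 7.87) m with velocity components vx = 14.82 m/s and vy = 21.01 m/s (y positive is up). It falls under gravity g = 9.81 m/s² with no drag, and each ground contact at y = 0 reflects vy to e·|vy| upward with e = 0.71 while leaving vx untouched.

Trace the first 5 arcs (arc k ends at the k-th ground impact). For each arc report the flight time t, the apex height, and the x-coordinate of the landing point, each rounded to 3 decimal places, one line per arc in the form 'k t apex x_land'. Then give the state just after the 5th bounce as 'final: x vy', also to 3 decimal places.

Arc 1: start y=7.870, vy=21.010 → t=4.630, apex=30.368, x_land=68.616, impact vy=-24.410
  bounce: vy ← 0.71·24.410 = 17.331
Arc 2: start y=0.000, vy=17.331 → t=3.533, apex=15.309, x_land=120.979, impact vy=-17.331
  bounce: vy ← 0.71·17.331 = 12.305
Arc 3: start y=0.000, vy=12.305 → t=2.509, apex=7.717, x_land=158.157, impact vy=-12.305
  bounce: vy ← 0.71·12.305 = 8.736
Arc 4: start y=0.000, vy=8.736 → t=1.781, apex=3.890, x_land=184.554, impact vy=-8.736
  bounce: vy ← 0.71·8.736 = 6.203
Arc 5: start y=0.000, vy=6.203 → t=1.265, apex=1.961, x_land=203.295, impact vy=-6.203
  bounce: vy ← 0.71·6.203 = 4.404

1 4.630 30.368 68.616
2 3.533 15.309 120.979
3 2.509 7.717 158.157
4 1.781 3.890 184.554
5 1.265 1.961 203.295
final: 203.295 4.404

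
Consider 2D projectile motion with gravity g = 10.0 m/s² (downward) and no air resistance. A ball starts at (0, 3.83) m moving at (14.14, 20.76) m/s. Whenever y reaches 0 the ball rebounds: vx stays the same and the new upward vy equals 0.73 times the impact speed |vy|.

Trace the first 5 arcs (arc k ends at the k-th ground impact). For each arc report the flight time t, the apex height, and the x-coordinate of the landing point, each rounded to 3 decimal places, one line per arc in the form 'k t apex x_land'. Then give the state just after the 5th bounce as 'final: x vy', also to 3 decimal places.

Arc 1: start y=3.830, vy=20.760 → t=4.329, apex=25.379, x_land=61.211, impact vy=-22.529
  bounce: vy ← 0.73·22.529 = 16.447
Arc 2: start y=0.000, vy=16.447 → t=3.289, apex=13.524, x_land=107.722, impact vy=-16.447
  bounce: vy ← 0.73·16.447 = 12.006
Arc 3: start y=0.000, vy=12.006 → t=2.401, apex=7.207, x_land=141.675, impact vy=-12.006
  bounce: vy ← 0.73·12.006 = 8.764
Arc 4: start y=0.000, vy=8.764 → t=1.753, apex=3.841, x_land=166.461, impact vy=-8.764
  bounce: vy ← 0.73·8.764 = 6.398
Arc 5: start y=0.000, vy=6.398 → t=1.280, apex=2.047, x_land=184.554, impact vy=-6.398
  bounce: vy ← 0.73·6.398 = 4.671

1 4.329 25.379 61.211
2 3.289 13.524 107.722
3 2.401 7.207 141.675
4 1.753 3.841 166.461
5 1.280 2.047 184.554
final: 184.554 4.671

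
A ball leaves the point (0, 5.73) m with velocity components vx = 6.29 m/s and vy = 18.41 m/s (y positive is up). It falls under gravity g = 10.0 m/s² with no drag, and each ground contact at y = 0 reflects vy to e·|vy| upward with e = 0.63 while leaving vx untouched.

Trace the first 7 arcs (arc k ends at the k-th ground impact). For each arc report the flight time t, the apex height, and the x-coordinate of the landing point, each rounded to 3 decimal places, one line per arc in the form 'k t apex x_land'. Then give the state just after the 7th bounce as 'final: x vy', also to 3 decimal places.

Arc 1: start y=5.730, vy=18.410 → t=3.971, apex=22.676, x_land=24.975, impact vy=-21.296
  bounce: vy ← 0.63·21.296 = 13.417
Arc 2: start y=0.000, vy=13.417 → t=2.683, apex=9.000, x_land=41.853, impact vy=-13.417
  bounce: vy ← 0.63·13.417 = 8.452
Arc 3: start y=0.000, vy=8.452 → t=1.690, apex=3.572, x_land=52.486, impact vy=-8.452
  bounce: vy ← 0.63·8.452 = 5.325
Arc 4: start y=0.000, vy=5.325 → t=1.065, apex=1.418, x_land=59.185, impact vy=-5.325
  bounce: vy ← 0.63·5.325 = 3.355
Arc 5: start y=0.000, vy=3.355 → t=0.671, apex=0.563, x_land=63.406, impact vy=-3.355
  bounce: vy ← 0.63·3.355 = 2.114
Arc 6: start y=0.000, vy=2.114 → t=0.423, apex=0.223, x_land=66.065, impact vy=-2.114
  bounce: vy ← 0.63·2.114 = 1.332
Arc 7: start y=0.000, vy=1.332 → t=0.266, apex=0.089, x_land=67.740, impact vy=-1.332
  bounce: vy ← 0.63·1.332 = 0.839

1 3.971 22.676 24.975
2 2.683 9.000 41.853
3 1.690 3.572 52.486
4 1.065 1.418 59.185
5 0.671 0.563 63.406
6 0.423 0.223 66.065
7 0.266 0.089 67.740
final: 67.740 0.839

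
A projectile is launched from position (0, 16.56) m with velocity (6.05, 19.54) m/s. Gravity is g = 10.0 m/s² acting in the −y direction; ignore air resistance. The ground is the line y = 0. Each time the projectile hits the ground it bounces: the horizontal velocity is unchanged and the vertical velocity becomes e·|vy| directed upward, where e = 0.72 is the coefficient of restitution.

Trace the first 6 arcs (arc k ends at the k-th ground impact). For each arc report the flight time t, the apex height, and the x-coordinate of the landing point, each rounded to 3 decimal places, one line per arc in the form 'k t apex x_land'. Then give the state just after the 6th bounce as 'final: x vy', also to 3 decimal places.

1 4.624 35.651 27.977
2 3.845 18.481 51.240
3 2.768 9.581 67.989
4 1.993 4.967 80.049
5 1.435 2.575 88.731
6 1.033 1.335 94.983
final: 94.983 3.720

Arc 1: start y=16.560, vy=19.540 → t=4.624, apex=35.651, x_land=27.977, impact vy=-26.702
  bounce: vy ← 0.72·26.702 = 19.226
Arc 2: start y=0.000, vy=19.226 → t=3.845, apex=18.481, x_land=51.240, impact vy=-19.226
  bounce: vy ← 0.72·19.226 = 13.842
Arc 3: start y=0.000, vy=13.842 → t=2.768, apex=9.581, x_land=67.989, impact vy=-13.842
  bounce: vy ← 0.72·13.842 = 9.967
Arc 4: start y=0.000, vy=9.967 → t=1.993, apex=4.967, x_land=80.049, impact vy=-9.967
  bounce: vy ← 0.72·9.967 = 7.176
Arc 5: start y=0.000, vy=7.176 → t=1.435, apex=2.575, x_land=88.731, impact vy=-7.176
  bounce: vy ← 0.72·7.176 = 5.167
Arc 6: start y=0.000, vy=5.167 → t=1.033, apex=1.335, x_land=94.983, impact vy=-5.167
  bounce: vy ← 0.72·5.167 = 3.720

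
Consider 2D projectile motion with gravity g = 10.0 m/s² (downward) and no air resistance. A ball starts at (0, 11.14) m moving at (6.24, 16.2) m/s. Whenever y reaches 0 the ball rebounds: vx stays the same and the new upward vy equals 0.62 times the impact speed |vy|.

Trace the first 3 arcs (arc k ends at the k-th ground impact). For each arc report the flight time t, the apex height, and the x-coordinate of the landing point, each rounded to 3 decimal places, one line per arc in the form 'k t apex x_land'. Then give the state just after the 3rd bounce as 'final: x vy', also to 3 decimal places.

Arc 1: start y=11.140, vy=16.200 → t=3.823, apex=24.262, x_land=23.854, impact vy=-22.028
  bounce: vy ← 0.62·22.028 = 13.657
Arc 2: start y=0.000, vy=13.657 → t=2.731, apex=9.326, x_land=40.899, impact vy=-13.657
  bounce: vy ← 0.62·13.657 = 8.468
Arc 3: start y=0.000, vy=8.468 → t=1.694, apex=3.585, x_land=51.466, impact vy=-8.468
  bounce: vy ← 0.62·8.468 = 5.250

1 3.823 24.262 23.854
2 2.731 9.326 40.899
3 1.694 3.585 51.466
final: 51.466 5.250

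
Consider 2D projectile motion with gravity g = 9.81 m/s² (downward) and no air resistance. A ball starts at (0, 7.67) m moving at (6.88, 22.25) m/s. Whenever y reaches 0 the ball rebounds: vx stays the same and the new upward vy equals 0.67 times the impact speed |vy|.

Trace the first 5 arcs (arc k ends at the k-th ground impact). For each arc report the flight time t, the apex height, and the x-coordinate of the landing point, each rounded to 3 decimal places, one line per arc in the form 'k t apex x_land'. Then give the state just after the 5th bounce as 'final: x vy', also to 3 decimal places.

Arc 1: start y=7.670, vy=22.250 → t=4.858, apex=32.903, x_land=33.423, impact vy=-25.408
  bounce: vy ← 0.67·25.408 = 17.023
Arc 2: start y=0.000, vy=17.023 → t=3.471, apex=14.770, x_land=57.301, impact vy=-17.023
  bounce: vy ← 0.67·17.023 = 11.405
Arc 3: start y=0.000, vy=11.405 → t=2.325, apex=6.630, x_land=73.299, impact vy=-11.405
  bounce: vy ← 0.67·11.405 = 7.642
Arc 4: start y=0.000, vy=7.642 → t=1.558, apex=2.976, x_land=84.017, impact vy=-7.642
  bounce: vy ← 0.67·7.642 = 5.120
Arc 5: start y=0.000, vy=5.120 → t=1.044, apex=1.336, x_land=91.199, impact vy=-5.120
  bounce: vy ← 0.67·5.120 = 3.430

1 4.858 32.903 33.423
2 3.471 14.770 57.301
3 2.325 6.630 73.299
4 1.558 2.976 84.017
5 1.044 1.336 91.199
final: 91.199 3.430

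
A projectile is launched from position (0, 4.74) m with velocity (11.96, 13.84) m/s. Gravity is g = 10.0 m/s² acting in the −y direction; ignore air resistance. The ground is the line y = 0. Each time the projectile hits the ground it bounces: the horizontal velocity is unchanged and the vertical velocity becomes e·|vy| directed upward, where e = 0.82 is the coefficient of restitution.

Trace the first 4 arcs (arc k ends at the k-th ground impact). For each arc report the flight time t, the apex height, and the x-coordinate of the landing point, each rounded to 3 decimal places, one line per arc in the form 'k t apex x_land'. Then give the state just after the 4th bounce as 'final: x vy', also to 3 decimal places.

Arc 1: start y=4.740, vy=13.840 → t=3.076, apex=14.317, x_land=36.791, impact vy=-16.922
  bounce: vy ← 0.82·16.922 = 13.876
Arc 2: start y=0.000, vy=13.876 → t=2.775, apex=9.627, x_land=69.982, impact vy=-13.876
  bounce: vy ← 0.82·13.876 = 11.378
Arc 3: start y=0.000, vy=11.378 → t=2.276, apex=6.473, x_land=97.199, impact vy=-11.378
  bounce: vy ← 0.82·11.378 = 9.330
Arc 4: start y=0.000, vy=9.330 → t=1.866, apex=4.353, x_land=119.516, impact vy=-9.330
  bounce: vy ← 0.82·9.330 = 7.651

1 3.076 14.317 36.791
2 2.775 9.627 69.982
3 2.276 6.473 97.199
4 1.866 4.353 119.516
final: 119.516 7.651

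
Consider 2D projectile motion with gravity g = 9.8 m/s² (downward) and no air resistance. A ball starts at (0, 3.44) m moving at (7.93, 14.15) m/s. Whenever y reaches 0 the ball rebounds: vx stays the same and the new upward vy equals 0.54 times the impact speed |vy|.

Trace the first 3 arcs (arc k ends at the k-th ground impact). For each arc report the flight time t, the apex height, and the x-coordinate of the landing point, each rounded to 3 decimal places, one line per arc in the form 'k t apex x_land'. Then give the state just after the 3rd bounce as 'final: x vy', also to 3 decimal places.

1 3.113 13.655 24.688
2 1.803 3.982 38.985
3 0.974 1.161 46.706
final: 46.706 2.576

Arc 1: start y=3.440, vy=14.150 → t=3.113, apex=13.655, x_land=24.688, impact vy=-16.360
  bounce: vy ← 0.54·16.360 = 8.834
Arc 2: start y=0.000, vy=8.834 → t=1.803, apex=3.982, x_land=38.985, impact vy=-8.834
  bounce: vy ← 0.54·8.834 = 4.771
Arc 3: start y=0.000, vy=4.771 → t=0.974, apex=1.161, x_land=46.706, impact vy=-4.771
  bounce: vy ← 0.54·4.771 = 2.576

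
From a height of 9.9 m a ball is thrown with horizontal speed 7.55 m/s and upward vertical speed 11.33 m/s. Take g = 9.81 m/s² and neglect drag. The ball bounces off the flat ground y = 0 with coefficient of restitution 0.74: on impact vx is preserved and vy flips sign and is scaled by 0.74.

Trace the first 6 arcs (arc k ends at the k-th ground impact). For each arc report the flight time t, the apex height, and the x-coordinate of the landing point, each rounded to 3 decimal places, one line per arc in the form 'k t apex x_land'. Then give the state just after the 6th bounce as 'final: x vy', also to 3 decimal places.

Arc 1: start y=9.900, vy=11.330 → t=2.986, apex=16.443, x_land=22.543, impact vy=-17.961
  bounce: vy ← 0.74·17.961 = 13.291
Arc 2: start y=0.000, vy=13.291 → t=2.710, apex=9.004, x_land=43.002, impact vy=-13.291
  bounce: vy ← 0.74·13.291 = 9.836
Arc 3: start y=0.000, vy=9.836 → t=2.005, apex=4.931, x_land=58.141, impact vy=-9.836
  bounce: vy ← 0.74·9.836 = 7.278
Arc 4: start y=0.000, vy=7.278 → t=1.484, apex=2.700, x_land=69.344, impact vy=-7.278
  bounce: vy ← 0.74·7.278 = 5.386
Arc 5: start y=0.000, vy=5.386 → t=1.098, apex=1.479, x_land=77.635, impact vy=-5.386
  bounce: vy ← 0.74·5.386 = 3.986
Arc 6: start y=0.000, vy=3.986 → t=0.813, apex=0.810, x_land=83.770, impact vy=-3.986
  bounce: vy ← 0.74·3.986 = 2.949

1 2.986 16.443 22.543
2 2.710 9.004 43.002
3 2.005 4.931 58.141
4 1.484 2.700 69.344
5 1.098 1.479 77.635
6 0.813 0.810 83.770
final: 83.770 2.949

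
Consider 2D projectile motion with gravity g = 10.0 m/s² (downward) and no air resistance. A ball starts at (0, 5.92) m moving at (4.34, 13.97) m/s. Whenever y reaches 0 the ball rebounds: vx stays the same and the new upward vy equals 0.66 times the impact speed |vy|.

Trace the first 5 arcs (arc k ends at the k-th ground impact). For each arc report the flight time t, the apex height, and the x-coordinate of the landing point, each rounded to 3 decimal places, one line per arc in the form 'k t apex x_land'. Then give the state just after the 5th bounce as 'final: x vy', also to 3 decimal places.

Arc 1: start y=5.920, vy=13.970 → t=3.168, apex=15.678, x_land=13.748, impact vy=-17.708
  bounce: vy ← 0.66·17.708 = 11.687
Arc 2: start y=0.000, vy=11.687 → t=2.337, apex=6.829, x_land=23.892, impact vy=-11.687
  bounce: vy ← 0.66·11.687 = 7.713
Arc 3: start y=0.000, vy=7.713 → t=1.543, apex=2.975, x_land=30.588, impact vy=-7.713
  bounce: vy ← 0.66·7.713 = 5.091
Arc 4: start y=0.000, vy=5.091 → t=1.018, apex=1.296, x_land=35.007, impact vy=-5.091
  bounce: vy ← 0.66·5.091 = 3.360
Arc 5: start y=0.000, vy=3.360 → t=0.672, apex=0.564, x_land=37.923, impact vy=-3.360
  bounce: vy ← 0.66·3.360 = 2.218

1 3.168 15.678 13.748
2 2.337 6.829 23.892
3 1.543 2.975 30.588
4 1.018 1.296 35.007
5 0.672 0.564 37.923
final: 37.923 2.218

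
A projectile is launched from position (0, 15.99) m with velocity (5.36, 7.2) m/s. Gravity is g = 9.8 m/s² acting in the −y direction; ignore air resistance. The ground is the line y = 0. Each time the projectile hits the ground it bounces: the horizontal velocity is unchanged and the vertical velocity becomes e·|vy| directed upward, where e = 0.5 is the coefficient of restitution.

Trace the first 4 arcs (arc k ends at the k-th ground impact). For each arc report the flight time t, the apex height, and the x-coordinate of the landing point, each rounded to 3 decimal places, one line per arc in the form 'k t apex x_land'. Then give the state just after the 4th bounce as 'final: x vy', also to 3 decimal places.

1 2.685 18.635 14.391
2 1.950 4.659 24.843
3 0.975 1.165 30.070
4 0.488 0.291 32.683
final: 32.683 1.194

Arc 1: start y=15.990, vy=7.200 → t=2.685, apex=18.635, x_land=14.391, impact vy=-19.111
  bounce: vy ← 0.5·19.111 = 9.556
Arc 2: start y=0.000, vy=9.556 → t=1.950, apex=4.659, x_land=24.843, impact vy=-9.556
  bounce: vy ← 0.5·9.556 = 4.778
Arc 3: start y=0.000, vy=4.778 → t=0.975, apex=1.165, x_land=30.070, impact vy=-4.778
  bounce: vy ← 0.5·4.778 = 2.389
Arc 4: start y=0.000, vy=2.389 → t=0.488, apex=0.291, x_land=32.683, impact vy=-2.389
  bounce: vy ← 0.5·2.389 = 1.194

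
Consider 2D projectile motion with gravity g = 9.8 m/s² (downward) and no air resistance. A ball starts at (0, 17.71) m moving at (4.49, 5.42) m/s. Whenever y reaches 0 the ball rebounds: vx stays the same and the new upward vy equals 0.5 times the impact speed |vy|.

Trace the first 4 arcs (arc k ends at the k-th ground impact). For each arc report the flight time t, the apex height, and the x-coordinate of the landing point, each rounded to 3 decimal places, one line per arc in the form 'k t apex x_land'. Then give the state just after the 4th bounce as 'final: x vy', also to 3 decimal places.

Arc 1: start y=17.710, vy=5.420 → t=2.533, apex=19.209, x_land=11.373, impact vy=-19.403
  bounce: vy ← 0.5·19.403 = 9.702
Arc 2: start y=0.000, vy=9.702 → t=1.980, apex=4.802, x_land=20.263, impact vy=-9.702
  bounce: vy ← 0.5·9.702 = 4.851
Arc 3: start y=0.000, vy=4.851 → t=0.990, apex=1.201, x_land=24.708, impact vy=-4.851
  bounce: vy ← 0.5·4.851 = 2.425
Arc 4: start y=0.000, vy=2.425 → t=0.495, apex=0.300, x_land=26.931, impact vy=-2.425
  bounce: vy ← 0.5·2.425 = 1.213

1 2.533 19.209 11.373
2 1.980 4.802 20.263
3 0.990 1.201 24.708
4 0.495 0.300 26.931
final: 26.931 1.213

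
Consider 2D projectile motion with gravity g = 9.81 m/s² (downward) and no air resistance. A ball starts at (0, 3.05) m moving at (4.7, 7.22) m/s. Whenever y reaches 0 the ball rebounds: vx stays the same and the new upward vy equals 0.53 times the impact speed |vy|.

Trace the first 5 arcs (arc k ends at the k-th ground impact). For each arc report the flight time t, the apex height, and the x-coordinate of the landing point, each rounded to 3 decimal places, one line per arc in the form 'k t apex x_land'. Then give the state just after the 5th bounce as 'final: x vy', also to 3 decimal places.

Arc 1: start y=3.050, vy=7.220 → t=1.815, apex=5.707, x_land=8.529, impact vy=-10.582
  bounce: vy ← 0.53·10.582 = 5.608
Arc 2: start y=0.000, vy=5.608 → t=1.143, apex=1.603, x_land=13.903, impact vy=-5.608
  bounce: vy ← 0.53·5.608 = 2.972
Arc 3: start y=0.000, vy=2.972 → t=0.606, apex=0.450, x_land=16.751, impact vy=-2.972
  bounce: vy ← 0.53·2.972 = 1.575
Arc 4: start y=0.000, vy=1.575 → t=0.321, apex=0.126, x_land=18.260, impact vy=-1.575
  bounce: vy ← 0.53·1.575 = 0.835
Arc 5: start y=0.000, vy=0.835 → t=0.170, apex=0.036, x_land=19.060, impact vy=-0.835
  bounce: vy ← 0.53·0.835 = 0.443

1 1.815 5.707 8.529
2 1.143 1.603 13.903
3 0.606 0.450 16.751
4 0.321 0.126 18.260
5 0.170 0.036 19.060
final: 19.060 0.443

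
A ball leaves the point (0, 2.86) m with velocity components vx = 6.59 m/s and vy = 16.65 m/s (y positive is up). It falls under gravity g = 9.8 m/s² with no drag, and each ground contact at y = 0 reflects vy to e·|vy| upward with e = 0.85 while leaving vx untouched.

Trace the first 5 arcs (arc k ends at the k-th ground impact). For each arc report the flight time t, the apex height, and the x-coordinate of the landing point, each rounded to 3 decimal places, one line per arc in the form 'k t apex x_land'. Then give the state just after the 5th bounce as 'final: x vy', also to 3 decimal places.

1 3.562 17.004 23.472
2 3.167 12.285 44.342
3 2.692 8.876 62.081
4 2.288 6.413 77.159
5 1.945 4.633 89.976
final: 89.976 8.100

Arc 1: start y=2.860, vy=16.650 → t=3.562, apex=17.004, x_land=23.472, impact vy=-18.256
  bounce: vy ← 0.85·18.256 = 15.518
Arc 2: start y=0.000, vy=15.518 → t=3.167, apex=12.285, x_land=44.342, impact vy=-15.518
  bounce: vy ← 0.85·15.518 = 13.190
Arc 3: start y=0.000, vy=13.190 → t=2.692, apex=8.876, x_land=62.081, impact vy=-13.190
  bounce: vy ← 0.85·13.190 = 11.211
Arc 4: start y=0.000, vy=11.211 → t=2.288, apex=6.413, x_land=77.159, impact vy=-11.211
  bounce: vy ← 0.85·11.211 = 9.530
Arc 5: start y=0.000, vy=9.530 → t=1.945, apex=4.633, x_land=89.976, impact vy=-9.530
  bounce: vy ← 0.85·9.530 = 8.100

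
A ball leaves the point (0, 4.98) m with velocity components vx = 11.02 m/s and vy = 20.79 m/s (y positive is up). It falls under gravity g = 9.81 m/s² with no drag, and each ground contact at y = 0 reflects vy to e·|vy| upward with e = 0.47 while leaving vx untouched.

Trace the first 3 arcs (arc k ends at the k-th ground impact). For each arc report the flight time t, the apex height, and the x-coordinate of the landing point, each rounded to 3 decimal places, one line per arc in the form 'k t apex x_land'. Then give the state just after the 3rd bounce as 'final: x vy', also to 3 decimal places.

Arc 1: start y=4.980, vy=20.790 → t=4.466, apex=27.010, x_land=49.214, impact vy=-23.020
  bounce: vy ← 0.47·23.020 = 10.820
Arc 2: start y=0.000, vy=10.820 → t=2.206, apex=5.966, x_land=73.522, impact vy=-10.820
  bounce: vy ← 0.47·10.820 = 5.085
Arc 3: start y=0.000, vy=5.085 → t=1.037, apex=1.318, x_land=84.947, impact vy=-5.085
  bounce: vy ← 0.47·5.085 = 2.390

1 4.466 27.010 49.214
2 2.206 5.966 73.522
3 1.037 1.318 84.947
final: 84.947 2.390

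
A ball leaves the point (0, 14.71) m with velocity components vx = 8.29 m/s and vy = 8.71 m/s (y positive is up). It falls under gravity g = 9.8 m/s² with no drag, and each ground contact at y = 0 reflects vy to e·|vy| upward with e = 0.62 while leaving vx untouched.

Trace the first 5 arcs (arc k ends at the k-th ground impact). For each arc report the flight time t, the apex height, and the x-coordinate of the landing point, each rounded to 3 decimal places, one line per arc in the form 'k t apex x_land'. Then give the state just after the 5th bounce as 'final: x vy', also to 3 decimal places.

1 2.836 18.581 23.511
2 2.415 7.142 43.528
3 1.497 2.746 55.939
4 0.928 1.055 63.634
5 0.575 0.406 68.405
final: 68.405 1.748

Arc 1: start y=14.710, vy=8.710 → t=2.836, apex=18.581, x_land=23.511, impact vy=-19.084
  bounce: vy ← 0.62·19.084 = 11.832
Arc 2: start y=0.000, vy=11.832 → t=2.415, apex=7.142, x_land=43.528, impact vy=-11.832
  bounce: vy ← 0.62·11.832 = 7.336
Arc 3: start y=0.000, vy=7.336 → t=1.497, apex=2.746, x_land=55.939, impact vy=-7.336
  bounce: vy ← 0.62·7.336 = 4.548
Arc 4: start y=0.000, vy=4.548 → t=0.928, apex=1.055, x_land=63.634, impact vy=-4.548
  bounce: vy ← 0.62·4.548 = 2.820
Arc 5: start y=0.000, vy=2.820 → t=0.575, apex=0.406, x_land=68.405, impact vy=-2.820
  bounce: vy ← 0.62·2.820 = 1.748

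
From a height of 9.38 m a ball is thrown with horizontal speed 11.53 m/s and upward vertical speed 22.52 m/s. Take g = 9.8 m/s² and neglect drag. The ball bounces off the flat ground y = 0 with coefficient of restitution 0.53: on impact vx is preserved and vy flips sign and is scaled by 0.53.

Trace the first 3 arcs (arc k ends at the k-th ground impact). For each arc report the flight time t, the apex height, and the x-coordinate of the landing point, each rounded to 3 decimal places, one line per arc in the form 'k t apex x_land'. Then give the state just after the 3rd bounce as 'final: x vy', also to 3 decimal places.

1 4.980 35.255 57.423
2 2.843 9.903 90.206
3 1.507 2.782 107.581
final: 107.581 3.914

Arc 1: start y=9.380, vy=22.520 → t=4.980, apex=35.255, x_land=57.423, impact vy=-26.287
  bounce: vy ← 0.53·26.287 = 13.932
Arc 2: start y=0.000, vy=13.932 → t=2.843, apex=9.903, x_land=90.206, impact vy=-13.932
  bounce: vy ← 0.53·13.932 = 7.384
Arc 3: start y=0.000, vy=7.384 → t=1.507, apex=2.782, x_land=107.581, impact vy=-7.384
  bounce: vy ← 0.53·7.384 = 3.914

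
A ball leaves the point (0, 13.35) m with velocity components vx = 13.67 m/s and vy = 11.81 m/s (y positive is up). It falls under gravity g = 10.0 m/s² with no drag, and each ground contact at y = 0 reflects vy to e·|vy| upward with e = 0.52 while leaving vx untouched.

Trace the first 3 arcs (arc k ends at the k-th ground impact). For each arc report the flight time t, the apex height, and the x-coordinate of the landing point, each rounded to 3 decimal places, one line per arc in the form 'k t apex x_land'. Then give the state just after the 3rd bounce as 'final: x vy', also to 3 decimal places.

1 3.197 20.324 43.705
2 2.097 5.496 72.368
3 1.090 1.486 87.272
final: 87.272 2.835

Arc 1: start y=13.350, vy=11.810 → t=3.197, apex=20.324, x_land=43.705, impact vy=-20.161
  bounce: vy ← 0.52·20.161 = 10.484
Arc 2: start y=0.000, vy=10.484 → t=2.097, apex=5.496, x_land=72.368, impact vy=-10.484
  bounce: vy ← 0.52·10.484 = 5.452
Arc 3: start y=0.000, vy=5.452 → t=1.090, apex=1.486, x_land=87.272, impact vy=-5.452
  bounce: vy ← 0.52·5.452 = 2.835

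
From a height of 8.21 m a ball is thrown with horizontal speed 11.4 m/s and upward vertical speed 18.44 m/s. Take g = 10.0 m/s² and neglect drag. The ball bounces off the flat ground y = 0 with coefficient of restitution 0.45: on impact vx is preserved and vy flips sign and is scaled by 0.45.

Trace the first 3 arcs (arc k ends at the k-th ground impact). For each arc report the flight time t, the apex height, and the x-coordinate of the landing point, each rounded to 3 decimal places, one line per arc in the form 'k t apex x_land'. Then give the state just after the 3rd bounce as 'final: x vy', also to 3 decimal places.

1 4.090 25.212 46.620
2 2.021 5.105 69.659
3 0.909 1.034 80.027
final: 80.027 2.046

Arc 1: start y=8.210, vy=18.440 → t=4.090, apex=25.212, x_land=46.620, impact vy=-22.455
  bounce: vy ← 0.45·22.455 = 10.105
Arc 2: start y=0.000, vy=10.105 → t=2.021, apex=5.105, x_land=69.659, impact vy=-10.105
  bounce: vy ← 0.45·10.105 = 4.547
Arc 3: start y=0.000, vy=4.547 → t=0.909, apex=1.034, x_land=80.027, impact vy=-4.547
  bounce: vy ← 0.45·4.547 = 2.046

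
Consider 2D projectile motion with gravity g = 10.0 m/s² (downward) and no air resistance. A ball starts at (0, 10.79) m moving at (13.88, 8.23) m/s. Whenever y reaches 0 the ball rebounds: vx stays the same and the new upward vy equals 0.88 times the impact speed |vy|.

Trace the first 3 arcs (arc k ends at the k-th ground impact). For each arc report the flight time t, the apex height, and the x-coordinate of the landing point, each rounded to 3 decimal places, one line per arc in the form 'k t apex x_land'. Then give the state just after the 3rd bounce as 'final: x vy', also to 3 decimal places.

Arc 1: start y=10.790, vy=8.230 → t=2.507, apex=14.177, x_land=34.795, impact vy=-16.838
  bounce: vy ← 0.88·16.838 = 14.818
Arc 2: start y=0.000, vy=14.818 → t=2.964, apex=10.978, x_land=75.929, impact vy=-14.818
  bounce: vy ← 0.88·14.818 = 13.040
Arc 3: start y=0.000, vy=13.040 → t=2.608, apex=8.502, x_land=112.127, impact vy=-13.040
  bounce: vy ← 0.88·13.040 = 11.475

1 2.507 14.177 34.795
2 2.964 10.978 75.929
3 2.608 8.502 112.127
final: 112.127 11.475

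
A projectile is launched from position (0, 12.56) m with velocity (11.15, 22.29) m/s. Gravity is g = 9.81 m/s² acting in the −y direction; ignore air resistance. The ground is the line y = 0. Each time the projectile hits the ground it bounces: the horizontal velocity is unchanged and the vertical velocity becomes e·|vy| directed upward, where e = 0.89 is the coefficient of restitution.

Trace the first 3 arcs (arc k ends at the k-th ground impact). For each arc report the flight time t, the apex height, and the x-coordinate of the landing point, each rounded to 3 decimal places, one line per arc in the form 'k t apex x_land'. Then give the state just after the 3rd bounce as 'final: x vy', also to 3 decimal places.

1 5.051 37.883 56.322
2 4.947 30.007 111.479
3 4.403 23.769 160.568
final: 160.568 19.220

Arc 1: start y=12.560, vy=22.290 → t=5.051, apex=37.883, x_land=56.322, impact vy=-27.263
  bounce: vy ← 0.89·27.263 = 24.264
Arc 2: start y=0.000, vy=24.264 → t=4.947, apex=30.007, x_land=111.479, impact vy=-24.264
  bounce: vy ← 0.89·24.264 = 21.595
Arc 3: start y=0.000, vy=21.595 → t=4.403, apex=23.769, x_land=160.568, impact vy=-21.595
  bounce: vy ← 0.89·21.595 = 19.220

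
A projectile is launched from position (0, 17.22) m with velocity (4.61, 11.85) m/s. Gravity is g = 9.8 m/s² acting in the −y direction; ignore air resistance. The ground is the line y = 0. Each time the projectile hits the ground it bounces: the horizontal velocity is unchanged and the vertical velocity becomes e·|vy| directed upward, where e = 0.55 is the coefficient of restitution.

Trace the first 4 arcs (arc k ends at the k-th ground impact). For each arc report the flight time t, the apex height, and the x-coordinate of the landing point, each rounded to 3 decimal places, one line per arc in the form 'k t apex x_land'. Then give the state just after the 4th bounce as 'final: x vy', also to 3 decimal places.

Arc 1: start y=17.220, vy=11.850 → t=3.440, apex=24.384, x_land=15.858, impact vy=-21.862
  bounce: vy ← 0.55·21.862 = 12.024
Arc 2: start y=0.000, vy=12.024 → t=2.454, apex=7.376, x_land=27.171, impact vy=-12.024
  bounce: vy ← 0.55·12.024 = 6.613
Arc 3: start y=0.000, vy=6.613 → t=1.350, apex=2.231, x_land=33.392, impact vy=-6.613
  bounce: vy ← 0.55·6.613 = 3.637
Arc 4: start y=0.000, vy=3.637 → t=0.742, apex=0.675, x_land=36.814, impact vy=-3.637
  bounce: vy ← 0.55·3.637 = 2.000

1 3.440 24.384 15.858
2 2.454 7.376 27.171
3 1.350 2.231 33.392
4 0.742 0.675 36.814
final: 36.814 2.000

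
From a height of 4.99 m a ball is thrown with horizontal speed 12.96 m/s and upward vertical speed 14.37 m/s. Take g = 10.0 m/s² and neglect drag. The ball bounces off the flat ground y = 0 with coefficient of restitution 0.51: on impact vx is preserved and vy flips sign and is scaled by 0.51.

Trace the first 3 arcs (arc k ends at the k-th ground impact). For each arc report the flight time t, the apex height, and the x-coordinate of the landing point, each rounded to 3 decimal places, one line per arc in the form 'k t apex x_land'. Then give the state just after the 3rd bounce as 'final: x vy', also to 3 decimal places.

Arc 1: start y=4.990, vy=14.370 → t=3.187, apex=15.315, x_land=41.305, impact vy=-17.501
  bounce: vy ← 0.51·17.501 = 8.926
Arc 2: start y=0.000, vy=8.926 → t=1.785, apex=3.983, x_land=64.441, impact vy=-8.926
  bounce: vy ← 0.51·8.926 = 4.552
Arc 3: start y=0.000, vy=4.552 → t=0.910, apex=1.036, x_land=76.240, impact vy=-4.552
  bounce: vy ← 0.51·4.552 = 2.322

1 3.187 15.315 41.305
2 1.785 3.983 64.441
3 0.910 1.036 76.240
final: 76.240 2.322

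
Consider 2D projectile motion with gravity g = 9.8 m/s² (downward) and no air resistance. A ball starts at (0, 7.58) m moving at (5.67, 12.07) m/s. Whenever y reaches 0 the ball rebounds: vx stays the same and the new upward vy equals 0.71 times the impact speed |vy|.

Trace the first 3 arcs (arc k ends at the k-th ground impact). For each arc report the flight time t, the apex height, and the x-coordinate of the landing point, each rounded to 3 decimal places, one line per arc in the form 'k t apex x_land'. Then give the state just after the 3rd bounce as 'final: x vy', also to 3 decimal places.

Arc 1: start y=7.580, vy=12.070 → t=2.982, apex=15.013, x_land=16.908, impact vy=-17.154
  bounce: vy ← 0.71·17.154 = 12.179
Arc 2: start y=0.000, vy=12.179 → t=2.486, apex=7.568, x_land=31.001, impact vy=-12.179
  bounce: vy ← 0.71·12.179 = 8.647
Arc 3: start y=0.000, vy=8.647 → t=1.765, apex=3.815, x_land=41.007, impact vy=-8.647
  bounce: vy ← 0.71·8.647 = 6.140

1 2.982 15.013 16.908
2 2.486 7.568 31.001
3 1.765 3.815 41.007
final: 41.007 6.140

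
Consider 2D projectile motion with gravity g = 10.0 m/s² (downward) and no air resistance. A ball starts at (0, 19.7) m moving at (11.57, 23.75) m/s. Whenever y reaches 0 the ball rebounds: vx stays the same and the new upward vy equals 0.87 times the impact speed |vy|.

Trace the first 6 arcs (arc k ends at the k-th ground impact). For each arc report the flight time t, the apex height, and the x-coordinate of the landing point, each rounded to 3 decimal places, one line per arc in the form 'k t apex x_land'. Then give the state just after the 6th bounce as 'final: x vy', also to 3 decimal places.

Arc 1: start y=19.700, vy=23.750 → t=5.470, apex=47.903, x_land=63.291, impact vy=-30.953
  bounce: vy ← 0.87·30.953 = 26.929
Arc 2: start y=0.000, vy=26.929 → t=5.386, apex=36.258, x_land=125.604, impact vy=-26.929
  bounce: vy ← 0.87·26.929 = 23.428
Arc 3: start y=0.000, vy=23.428 → t=4.686, apex=27.444, x_land=179.816, impact vy=-23.428
  bounce: vy ← 0.87·23.428 = 20.382
Arc 4: start y=0.000, vy=20.382 → t=4.076, apex=20.772, x_land=226.981, impact vy=-20.382
  bounce: vy ← 0.87·20.382 = 17.733
Arc 5: start y=0.000, vy=17.733 → t=3.547, apex=15.722, x_land=268.015, impact vy=-17.733
  bounce: vy ← 0.87·17.733 = 15.427
Arc 6: start y=0.000, vy=15.427 → t=3.085, apex=11.900, x_land=303.714, impact vy=-15.427
  bounce: vy ← 0.87·15.427 = 13.422

1 5.470 47.903 63.291
2 5.386 36.258 125.604
3 4.686 27.444 179.816
4 4.076 20.772 226.981
5 3.547 15.722 268.015
6 3.085 11.900 303.714
final: 303.714 13.422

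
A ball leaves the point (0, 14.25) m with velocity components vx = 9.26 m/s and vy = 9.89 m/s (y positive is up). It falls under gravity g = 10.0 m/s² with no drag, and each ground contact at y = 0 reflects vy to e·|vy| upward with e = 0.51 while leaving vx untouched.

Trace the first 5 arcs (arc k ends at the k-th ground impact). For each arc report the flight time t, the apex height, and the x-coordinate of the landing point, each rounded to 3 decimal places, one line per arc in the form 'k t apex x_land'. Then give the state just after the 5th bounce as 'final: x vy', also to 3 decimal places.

Arc 1: start y=14.250, vy=9.890 → t=2.946, apex=19.141, x_land=27.276, impact vy=-19.566
  bounce: vy ← 0.51·19.566 = 9.978
Arc 2: start y=0.000, vy=9.978 → t=1.996, apex=4.978, x_land=45.756, impact vy=-9.978
  bounce: vy ← 0.51·9.978 = 5.089
Arc 3: start y=0.000, vy=5.089 → t=1.018, apex=1.295, x_land=55.181, impact vy=-5.089
  bounce: vy ← 0.51·5.089 = 2.595
Arc 4: start y=0.000, vy=2.595 → t=0.519, apex=0.337, x_land=59.987, impact vy=-2.595
  bounce: vy ← 0.51·2.595 = 1.324
Arc 5: start y=0.000, vy=1.324 → t=0.265, apex=0.088, x_land=62.439, impact vy=-1.324
  bounce: vy ← 0.51·1.324 = 0.675

1 2.946 19.141 27.276
2 1.996 4.978 45.756
3 1.018 1.295 55.181
4 0.519 0.337 59.987
5 0.265 0.088 62.439
final: 62.439 0.675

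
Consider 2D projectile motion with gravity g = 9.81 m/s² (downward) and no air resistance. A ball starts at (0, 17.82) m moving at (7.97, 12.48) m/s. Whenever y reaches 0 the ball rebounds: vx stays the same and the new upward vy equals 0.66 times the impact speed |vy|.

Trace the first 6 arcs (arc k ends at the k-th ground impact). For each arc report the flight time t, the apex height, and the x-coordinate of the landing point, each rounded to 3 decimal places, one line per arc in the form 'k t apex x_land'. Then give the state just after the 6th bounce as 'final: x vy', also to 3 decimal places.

1 3.564 25.758 28.403
2 3.025 11.220 52.512
3 1.996 4.888 68.424
4 1.318 2.129 78.925
5 0.870 0.927 85.856
6 0.574 0.404 90.431
final: 90.431 1.858

Arc 1: start y=17.820, vy=12.480 → t=3.564, apex=25.758, x_land=28.403, impact vy=-22.481
  bounce: vy ← 0.66·22.481 = 14.837
Arc 2: start y=0.000, vy=14.837 → t=3.025, apex=11.220, x_land=52.512, impact vy=-14.837
  bounce: vy ← 0.66·14.837 = 9.793
Arc 3: start y=0.000, vy=9.793 → t=1.996, apex=4.888, x_land=68.424, impact vy=-9.793
  bounce: vy ← 0.66·9.793 = 6.463
Arc 4: start y=0.000, vy=6.463 → t=1.318, apex=2.129, x_land=78.925, impact vy=-6.463
  bounce: vy ← 0.66·6.463 = 4.266
Arc 5: start y=0.000, vy=4.266 → t=0.870, apex=0.927, x_land=85.856, impact vy=-4.266
  bounce: vy ← 0.66·4.266 = 2.815
Arc 6: start y=0.000, vy=2.815 → t=0.574, apex=0.404, x_land=90.431, impact vy=-2.815
  bounce: vy ← 0.66·2.815 = 1.858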